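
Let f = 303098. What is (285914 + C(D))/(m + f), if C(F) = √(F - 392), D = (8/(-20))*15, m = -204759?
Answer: 285914/98339 + I*√398/98339 ≈ 2.9074 + 0.00020287*I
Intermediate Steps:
D = -6 (D = (8*(-1/20))*15 = -⅖*15 = -6)
C(F) = √(-392 + F)
(285914 + C(D))/(m + f) = (285914 + √(-392 - 6))/(-204759 + 303098) = (285914 + √(-398))/98339 = (285914 + I*√398)*(1/98339) = 285914/98339 + I*√398/98339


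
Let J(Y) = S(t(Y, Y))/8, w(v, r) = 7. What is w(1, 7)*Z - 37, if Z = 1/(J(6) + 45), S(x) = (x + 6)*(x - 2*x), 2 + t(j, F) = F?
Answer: -1473/40 ≈ -36.825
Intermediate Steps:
t(j, F) = -2 + F
S(x) = -x*(6 + x) (S(x) = (6 + x)*(-x) = -x*(6 + x))
J(Y) = -(-2 + Y)*(4 + Y)/8 (J(Y) = -(-2 + Y)*(6 + (-2 + Y))/8 = -(-2 + Y)*(4 + Y)*(⅛) = -(-2 + Y)*(4 + Y)/8)
Z = 1/40 (Z = 1/(-(-2 + 6)*(4 + 6)/8 + 45) = 1/(-⅛*4*10 + 45) = 1/(-5 + 45) = 1/40 ≈ 0.025000)
w(1, 7)*Z - 37 = 7*(1/40) - 37 = 7/40 - 37 = -1473/40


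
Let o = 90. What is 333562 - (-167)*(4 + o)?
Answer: 349260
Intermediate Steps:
333562 - (-167)*(4 + o) = 333562 - (-167)*(4 + 90) = 333562 - (-167)*94 = 333562 - 1*(-15698) = 333562 + 15698 = 349260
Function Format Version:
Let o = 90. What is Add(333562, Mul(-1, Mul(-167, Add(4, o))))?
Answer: 349260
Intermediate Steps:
Add(333562, Mul(-1, Mul(-167, Add(4, o)))) = Add(333562, Mul(-1, Mul(-167, Add(4, 90)))) = Add(333562, Mul(-1, Mul(-167, 94))) = Add(333562, Mul(-1, -15698)) = Add(333562, 15698) = 349260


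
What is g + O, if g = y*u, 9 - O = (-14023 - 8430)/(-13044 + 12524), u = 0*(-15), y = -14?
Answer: -17773/520 ≈ -34.179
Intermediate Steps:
u = 0
O = -17773/520 (O = 9 - (-14023 - 8430)/(-13044 + 12524) = 9 - (-22453)/(-520) = 9 - (-22453)*(-1)/520 = 9 - 1*22453/520 = 9 - 22453/520 = -17773/520 ≈ -34.179)
g = 0 (g = -14*0 = 0)
g + O = 0 - 17773/520 = -17773/520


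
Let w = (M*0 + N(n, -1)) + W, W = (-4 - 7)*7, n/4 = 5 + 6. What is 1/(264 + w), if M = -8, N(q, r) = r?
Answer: 1/186 ≈ 0.0053763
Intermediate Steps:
n = 44 (n = 4*(5 + 6) = 4*11 = 44)
W = -77 (W = -11*7 = -77)
w = -78 (w = (-8*0 - 1) - 77 = (0 - 1) - 77 = -1 - 77 = -78)
1/(264 + w) = 1/(264 - 78) = 1/186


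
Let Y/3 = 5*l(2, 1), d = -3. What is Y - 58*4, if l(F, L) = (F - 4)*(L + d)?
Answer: -172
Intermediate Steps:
l(F, L) = (-4 + F)*(-3 + L) (l(F, L) = (F - 4)*(L - 3) = (-4 + F)*(-3 + L))
Y = 60 (Y = 3*(5*(12 - 4*1 - 3*2 + 2*1)) = 3*(5*(12 - 4 - 6 + 2)) = 3*(5*4) = 3*20 = 60)
Y - 58*4 = 60 - 58*4 = 60 - 232 = -172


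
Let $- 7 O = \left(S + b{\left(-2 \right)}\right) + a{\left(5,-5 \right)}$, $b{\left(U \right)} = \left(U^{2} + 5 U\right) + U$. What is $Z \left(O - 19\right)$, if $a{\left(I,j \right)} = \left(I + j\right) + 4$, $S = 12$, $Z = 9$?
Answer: $- \frac{1269}{7} \approx -181.29$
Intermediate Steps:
$b{\left(U \right)} = U^{2} + 6 U$
$a{\left(I,j \right)} = 4 + I + j$
$O = - \frac{8}{7}$ ($O = - \frac{\left(12 - 2 \left(6 - 2\right)\right) + \left(4 + 5 - 5\right)}{7} = - \frac{\left(12 - 8\right) + 4}{7} = - \frac{4 + 4}{7} = \left(- \frac{1}{7}\right) 8 = - \frac{8}{7} \approx -1.1429$)
$Z \left(O - 19\right) = 9 \left(- \frac{8}{7} - 19\right) = 9 \left(- \frac{141}{7}\right) = - \frac{1269}{7}$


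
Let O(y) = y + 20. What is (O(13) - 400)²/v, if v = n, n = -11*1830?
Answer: -134689/20130 ≈ -6.6910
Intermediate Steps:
O(y) = 20 + y
n = -20130
v = -20130
(O(13) - 400)²/v = ((20 + 13) - 400)²/(-20130) = (33 - 400)²*(-1/20130) = (-367)²*(-1/20130) = 134689*(-1/20130) = -134689/20130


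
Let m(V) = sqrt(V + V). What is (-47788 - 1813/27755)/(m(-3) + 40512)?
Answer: -1279366792608/1084574304125 + 63159893*I*sqrt(6)/2169148608250 ≈ -1.1796 + 7.1323e-5*I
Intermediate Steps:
m(V) = sqrt(2)*sqrt(V) (m(V) = sqrt(2*V) = sqrt(2)*sqrt(V))
(-47788 - 1813/27755)/(m(-3) + 40512) = (-47788 - 1813/27755)/(sqrt(2)*sqrt(-3) + 40512) = (-47788 - 1813*1/27755)/(sqrt(2)*(I*sqrt(3)) + 40512) = (-47788 - 259/3965)/(I*sqrt(6) + 40512) = -189479679/(3965*(40512 + I*sqrt(6)))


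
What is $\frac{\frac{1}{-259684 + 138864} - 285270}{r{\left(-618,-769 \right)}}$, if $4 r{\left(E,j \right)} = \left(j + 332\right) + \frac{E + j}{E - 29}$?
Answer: $\frac{22299709946447}{8498237160} \approx 2624.0$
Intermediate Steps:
$r{\left(E,j \right)} = 83 + \frac{j}{4} + \frac{E + j}{4 \left(-29 + E\right)}$ ($r{\left(E,j \right)} = \frac{\left(j + 332\right) + \frac{E + j}{E - 29}}{4} = \frac{\left(332 + j\right) + \frac{E + j}{-29 + E}}{4} = \frac{332 + j + \frac{E + j}{-29 + E}}{4} = 83 + \frac{j}{4} + \frac{E + j}{4 \left(-29 + E\right)}$)
$\frac{\frac{1}{-259684 + 138864} - 285270}{r{\left(-618,-769 \right)}} = \frac{\frac{1}{-259684 + 138864} - 285270}{\frac{1}{4} \frac{1}{-29 - 618} \left(-9628 - -21532 + 333 \left(-618\right) - -475242\right)} = \frac{\frac{1}{-120820} - 285270}{\frac{1}{4} \frac{1}{-647} \left(-9628 + 21532 - 205794 + 475242\right)} = \frac{- \frac{1}{120820} - 285270}{\frac{1}{4} \left(- \frac{1}{647}\right) 281352} = - \frac{34466321401}{120820 \left(- \frac{70338}{647}\right)} = \left(- \frac{34466321401}{120820}\right) \left(- \frac{647}{70338}\right) = \frac{22299709946447}{8498237160}$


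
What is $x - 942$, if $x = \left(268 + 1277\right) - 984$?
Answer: $-381$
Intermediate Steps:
$x = 561$ ($x = 1545 - 984 = 561$)
$x - 942 = 561 - 942 = -381$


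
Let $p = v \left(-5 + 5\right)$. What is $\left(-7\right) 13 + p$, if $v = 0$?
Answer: $-91$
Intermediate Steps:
$p = 0$ ($p = 0 \left(-5 + 5\right) = 0 \cdot 0 = 0$)
$\left(-7\right) 13 + p = \left(-7\right) 13 + 0 = -91 + 0 = -91$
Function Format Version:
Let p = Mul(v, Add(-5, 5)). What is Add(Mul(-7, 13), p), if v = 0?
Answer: -91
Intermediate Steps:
p = 0 (p = Mul(0, Add(-5, 5)) = Mul(0, 0) = 0)
Add(Mul(-7, 13), p) = Add(Mul(-7, 13), 0) = Add(-91, 0) = -91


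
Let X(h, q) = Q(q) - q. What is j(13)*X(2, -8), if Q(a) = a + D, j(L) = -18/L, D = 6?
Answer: -108/13 ≈ -8.3077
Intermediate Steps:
Q(a) = 6 + a (Q(a) = a + 6 = 6 + a)
X(h, q) = 6 (X(h, q) = (6 + q) - q = 6)
j(13)*X(2, -8) = -18/13*6 = -108/13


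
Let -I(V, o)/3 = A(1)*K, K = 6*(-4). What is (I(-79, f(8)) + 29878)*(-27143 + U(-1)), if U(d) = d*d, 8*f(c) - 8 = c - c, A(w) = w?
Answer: -812902900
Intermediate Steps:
f(c) = 1 (f(c) = 1 + (c - c)/8 = 1 + (⅛)*0 = 1 + 0 = 1)
U(d) = d²
K = -24
I(V, o) = 72 (I(V, o) = -3*(-24) = 72)
(I(-79, f(8)) + 29878)*(-27143 + U(-1)) = (72 + 29878)*(-27143 + (-1)²) = 29950*(-27143 + 1) = 29950*(-27142) = -812902900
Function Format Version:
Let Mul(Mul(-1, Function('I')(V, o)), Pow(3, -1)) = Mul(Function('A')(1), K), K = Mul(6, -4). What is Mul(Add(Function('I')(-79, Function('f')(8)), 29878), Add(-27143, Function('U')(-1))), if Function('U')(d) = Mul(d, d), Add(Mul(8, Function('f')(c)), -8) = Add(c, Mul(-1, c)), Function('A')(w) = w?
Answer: -812902900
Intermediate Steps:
Function('f')(c) = 1 (Function('f')(c) = Add(1, Mul(Rational(1, 8), Add(c, Mul(-1, c)))) = Add(1, Mul(Rational(1, 8), 0)) = Add(1, 0) = 1)
Function('U')(d) = Pow(d, 2)
K = -24
Function('I')(V, o) = 72 (Function('I')(V, o) = Mul(-3, Mul(1, -24)) = Mul(-3, -24) = 72)
Mul(Add(Function('I')(-79, Function('f')(8)), 29878), Add(-27143, Function('U')(-1))) = Mul(Add(72, 29878), Add(-27143, Pow(-1, 2))) = Mul(29950, Add(-27143, 1)) = Mul(29950, -27142) = -812902900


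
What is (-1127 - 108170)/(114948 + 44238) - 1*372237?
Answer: -59255028379/159186 ≈ -3.7224e+5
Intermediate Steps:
(-1127 - 108170)/(114948 + 44238) - 1*372237 = -109297/159186 - 372237 = -59255028379/159186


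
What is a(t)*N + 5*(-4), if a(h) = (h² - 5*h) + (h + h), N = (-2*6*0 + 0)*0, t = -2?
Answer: -20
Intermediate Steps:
N = 0 (N = (-12*0 + 0)*0 = (0 + 0)*0 = 0*0 = 0)
a(h) = h² - 3*h (a(h) = (h² - 5*h) + 2*h = h² - 3*h)
a(t)*N + 5*(-4) = -2*(-3 - 2)*0 + 5*(-4) = -2*(-5)*0 - 20 = 10*0 - 20 = 0 - 20 = -20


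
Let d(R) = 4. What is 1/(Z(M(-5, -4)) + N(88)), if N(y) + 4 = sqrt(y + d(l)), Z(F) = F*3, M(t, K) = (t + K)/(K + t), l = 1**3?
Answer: 1/91 + 2*sqrt(23)/91 ≈ 0.11639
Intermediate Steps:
l = 1
M(t, K) = 1 (M(t, K) = (K + t)/(K + t) = 1)
Z(F) = 3*F
N(y) = -4 + sqrt(4 + y) (N(y) = -4 + sqrt(y + 4) = -4 + sqrt(4 + y))
1/(Z(M(-5, -4)) + N(88)) = 1/(3*1 + (-4 + sqrt(4 + 88))) = 1/(3 + (-4 + sqrt(92))) = 1/(3 + (-4 + 2*sqrt(23))) = 1/(-1 + 2*sqrt(23))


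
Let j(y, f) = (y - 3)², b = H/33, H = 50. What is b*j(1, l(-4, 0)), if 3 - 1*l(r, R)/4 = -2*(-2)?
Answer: 200/33 ≈ 6.0606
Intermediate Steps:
b = 50/33 ≈ 1.5152
l(r, R) = -4 (l(r, R) = 12 - (-8)*(-2) = 12 - 4*4 = 12 - 16 = -4)
j(y, f) = (-3 + y)²
b*j(1, l(-4, 0)) = 50*(-3 + 1)²/33 = (50/33)*(-2)² = (50/33)*4 = 200/33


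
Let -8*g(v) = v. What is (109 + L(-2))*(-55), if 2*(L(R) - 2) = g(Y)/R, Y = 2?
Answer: -97735/16 ≈ -6108.4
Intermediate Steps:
g(v) = -v/8
L(R) = 2 - 1/(8*R) (L(R) = 2 + ((-⅛*2)/R)/2 = 2 + (-1/(4*R))/2 = 2 - 1/(8*R))
(109 + L(-2))*(-55) = (109 + (2 - ⅛/(-2)))*(-55) = (109 + (2 - ⅛*(-½)))*(-55) = (109 + (2 + 1/16))*(-55) = (109 + 33/16)*(-55) = (1777/16)*(-55) = -97735/16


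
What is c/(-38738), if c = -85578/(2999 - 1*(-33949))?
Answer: 14263/238548604 ≈ 5.9791e-5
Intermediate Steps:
c = -14263/6158 (c = -85578/(2999 + 33949) = -85578/36948 = -85578*1/36948 = -14263/6158 ≈ -2.3162)
c/(-38738) = -14263/6158/(-38738) = -14263/6158*(-1/38738) = 14263/238548604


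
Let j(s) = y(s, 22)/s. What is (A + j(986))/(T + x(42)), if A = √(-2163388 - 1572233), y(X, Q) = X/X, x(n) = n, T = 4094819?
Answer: 1/4037532946 + 3*I*√415069/4094861 ≈ 2.4768e-10 + 0.000472*I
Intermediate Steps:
y(X, Q) = 1
A = 3*I*√415069 (A = √(-3735621) = 3*I*√415069 ≈ 1932.8*I)
j(s) = 1/s
(A + j(986))/(T + x(42)) = (3*I*√415069 + 1/986)/(4094819 + 42) = (3*I*√415069 + 1/986)/4094861 = (1/986 + 3*I*√415069)*(1/4094861) = 1/4037532946 + 3*I*√415069/4094861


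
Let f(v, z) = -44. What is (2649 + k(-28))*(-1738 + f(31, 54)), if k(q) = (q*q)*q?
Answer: 34397946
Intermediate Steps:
k(q) = q**3 (k(q) = q**2*q = q**3)
(2649 + k(-28))*(-1738 + f(31, 54)) = (2649 + (-28)**3)*(-1738 - 44) = (2649 - 21952)*(-1782) = -19303*(-1782) = 34397946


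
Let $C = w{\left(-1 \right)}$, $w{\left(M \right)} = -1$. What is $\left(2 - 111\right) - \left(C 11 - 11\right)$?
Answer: $-87$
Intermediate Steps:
$C = -1$
$\left(2 - 111\right) - \left(C 11 - 11\right) = \left(2 - 111\right) - \left(\left(-1\right) 11 - 11\right) = \left(2 - 111\right) - \left(-11 - 11\right) = -109 - -22 = -109 + 22 = -87$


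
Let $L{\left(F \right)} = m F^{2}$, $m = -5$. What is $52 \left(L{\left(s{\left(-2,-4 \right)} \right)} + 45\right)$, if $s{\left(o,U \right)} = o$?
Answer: $1300$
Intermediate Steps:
$L{\left(F \right)} = - 5 F^{2}$
$52 \left(L{\left(s{\left(-2,-4 \right)} \right)} + 45\right) = 52 \left(- 5 \left(-2\right)^{2} + 45\right) = 52 \left(\left(-5\right) 4 + 45\right) = 52 \left(-20 + 45\right) = 52 \cdot 25 = 1300$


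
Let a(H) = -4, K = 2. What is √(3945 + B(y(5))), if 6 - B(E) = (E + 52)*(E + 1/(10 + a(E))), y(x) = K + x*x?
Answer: 7*√1326/6 ≈ 42.483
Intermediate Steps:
y(x) = 2 + x² (y(x) = 2 + x*x = 2 + x²)
B(E) = 6 - (52 + E)*(⅙ + E) (B(E) = 6 - (E + 52)*(E + 1/(10 - 4)) = 6 - (52 + E)*(E + 1/6) = 6 - (52 + E)*(E + ⅙) = 6 - (52 + E)*(⅙ + E))
√(3945 + B(y(5))) = √(3945 + (-8/3 - (2 + 5²)² - 313*(2 + 5²)/6)) = √(3945 + (-8/3 - (2 + 25)² - 313*(2 + 25)/6)) = √(3945 + (-8/3 - 1*27² - 313/6*27)) = √(3945 + (-8/3 - 1*729 - 2817/2)) = √(3945 + (-8/3 - 729 - 2817/2)) = √(3945 - 12841/6) = √(10829/6) = 7*√1326/6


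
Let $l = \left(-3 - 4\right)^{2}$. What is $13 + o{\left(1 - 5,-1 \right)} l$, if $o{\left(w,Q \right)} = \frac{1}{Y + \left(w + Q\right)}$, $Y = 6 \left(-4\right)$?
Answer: $\frac{328}{29} \approx 11.31$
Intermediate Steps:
$Y = -24$
$l = 49$ ($l = \left(-7\right)^{2} = 49$)
$o{\left(w,Q \right)} = \frac{1}{-24 + Q + w}$ ($o{\left(w,Q \right)} = \frac{1}{-24 + \left(w + Q\right)} = \frac{1}{-24 + \left(Q + w\right)} = \frac{1}{-24 + Q + w}$)
$13 + o{\left(1 - 5,-1 \right)} l = 13 + \frac{1}{-24 - 1 + \left(1 - 5\right)} 49 = 13 + \frac{1}{-24 - 1 - 4} \cdot 49 = 13 + \frac{1}{-29} \cdot 49 = 13 - \frac{49}{29} = \frac{328}{29}$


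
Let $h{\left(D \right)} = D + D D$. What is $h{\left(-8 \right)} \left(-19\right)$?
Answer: $-1064$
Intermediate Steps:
$h{\left(D \right)} = D + D^{2}$
$h{\left(-8 \right)} \left(-19\right) = - 8 \left(1 - 8\right) \left(-19\right) = \left(-8\right) \left(-7\right) \left(-19\right) = 56 \left(-19\right) = -1064$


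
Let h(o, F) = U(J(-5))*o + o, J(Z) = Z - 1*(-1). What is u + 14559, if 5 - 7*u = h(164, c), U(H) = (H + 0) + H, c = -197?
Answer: 103066/7 ≈ 14724.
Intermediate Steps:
J(Z) = 1 + Z (J(Z) = Z + 1 = 1 + Z)
U(H) = 2*H (U(H) = H + H = 2*H)
h(o, F) = -7*o (h(o, F) = (2*(1 - 5))*o + o = (2*(-4))*o + o = -8*o + o = -7*o)
u = 1153/7 (u = 5/7 - (-1)*164 = 5/7 - ⅐*(-1148) = 5/7 + 164 = 1153/7 ≈ 164.71)
u + 14559 = 1153/7 + 14559 = 103066/7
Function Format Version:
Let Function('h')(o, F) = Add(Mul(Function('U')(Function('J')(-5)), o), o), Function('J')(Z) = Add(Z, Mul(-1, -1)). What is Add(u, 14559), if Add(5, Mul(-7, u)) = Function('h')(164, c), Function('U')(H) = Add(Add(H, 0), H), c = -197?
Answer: Rational(103066, 7) ≈ 14724.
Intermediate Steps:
Function('J')(Z) = Add(1, Z) (Function('J')(Z) = Add(Z, 1) = Add(1, Z))
Function('U')(H) = Mul(2, H) (Function('U')(H) = Add(H, H) = Mul(2, H))
Function('h')(o, F) = Mul(-7, o) (Function('h')(o, F) = Add(Mul(Mul(2, Add(1, -5)), o), o) = Add(Mul(Mul(2, -4), o), o) = Add(Mul(-8, o), o) = Mul(-7, o))
u = Rational(1153, 7) (u = Add(Rational(5, 7), Mul(Rational(-1, 7), Mul(-7, 164))) = Add(Rational(5, 7), Mul(Rational(-1, 7), -1148)) = Add(Rational(5, 7), 164) = Rational(1153, 7) ≈ 164.71)
Add(u, 14559) = Add(Rational(1153, 7), 14559) = Rational(103066, 7)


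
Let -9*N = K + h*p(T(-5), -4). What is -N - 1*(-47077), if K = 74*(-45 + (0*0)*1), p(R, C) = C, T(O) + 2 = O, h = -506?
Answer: 422387/9 ≈ 46932.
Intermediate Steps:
T(O) = -2 + O
K = -3330 (K = 74*(-45 + 0*1) = 74*(-45 + 0) = 74*(-45) = -3330)
N = 1306/9 (N = -(-3330 - 506*(-4))/9 = -(-3330 + 2024)/9 = -⅑*(-1306) = 1306/9 ≈ 145.11)
-N - 1*(-47077) = -1*1306/9 - 1*(-47077) = -1306/9 + 47077 = 422387/9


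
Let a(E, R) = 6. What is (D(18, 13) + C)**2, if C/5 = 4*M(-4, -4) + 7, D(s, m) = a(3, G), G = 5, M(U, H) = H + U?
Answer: 14161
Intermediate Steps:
D(s, m) = 6
C = -125 (C = 5*(4*(-4 - 4) + 7) = 5*(4*(-8) + 7) = 5*(-32 + 7) = 5*(-25) = -125)
(D(18, 13) + C)**2 = (6 - 125)**2 = (-119)**2 = 14161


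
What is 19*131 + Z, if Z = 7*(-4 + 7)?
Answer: 2510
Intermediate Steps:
Z = 21 (Z = 7*3 = 21)
19*131 + Z = 19*131 + 21 = 2489 + 21 = 2510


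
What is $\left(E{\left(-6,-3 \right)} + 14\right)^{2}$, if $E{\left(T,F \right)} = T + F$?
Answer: $25$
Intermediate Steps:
$E{\left(T,F \right)} = F + T$
$\left(E{\left(-6,-3 \right)} + 14\right)^{2} = \left(\left(-3 - 6\right) + 14\right)^{2} = \left(-9 + 14\right)^{2} = 5^{2} = 25$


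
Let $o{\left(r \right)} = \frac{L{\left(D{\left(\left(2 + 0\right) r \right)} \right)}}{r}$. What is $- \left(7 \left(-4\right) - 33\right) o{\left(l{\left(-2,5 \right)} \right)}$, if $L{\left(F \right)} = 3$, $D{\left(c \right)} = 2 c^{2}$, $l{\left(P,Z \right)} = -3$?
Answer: $-61$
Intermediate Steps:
$o{\left(r \right)} = \frac{3}{r}$
$- \left(7 \left(-4\right) - 33\right) o{\left(l{\left(-2,5 \right)} \right)} = - \left(7 \left(-4\right) - 33\right) \frac{3}{-3} = - \left(-28 - 33\right) 3 \left(- \frac{1}{3}\right) = - \left(-61\right) \left(-1\right) = \left(-1\right) 61 = -61$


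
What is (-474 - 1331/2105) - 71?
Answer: -1148556/2105 ≈ -545.63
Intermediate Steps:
(-474 - 1331/2105) - 71 = -999101/2105 - 71 = -1148556/2105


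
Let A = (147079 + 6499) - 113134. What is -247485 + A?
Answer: -207041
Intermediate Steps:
A = 40444 (A = 153578 - 113134 = 40444)
-247485 + A = -247485 + 40444 = -207041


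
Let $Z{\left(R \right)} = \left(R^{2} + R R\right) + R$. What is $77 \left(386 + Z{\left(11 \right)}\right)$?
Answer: $49203$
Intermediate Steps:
$Z{\left(R \right)} = R + 2 R^{2}$ ($Z{\left(R \right)} = \left(R^{2} + R^{2}\right) + R = 2 R^{2} + R = R + 2 R^{2}$)
$77 \left(386 + Z{\left(11 \right)}\right) = 77 \left(386 + 11 \left(1 + 2 \cdot 11\right)\right) = 77 \left(386 + 11 \left(1 + 22\right)\right) = 77 \left(386 + 11 \cdot 23\right) = 77 \left(386 + 253\right) = 77 \cdot 639 = 49203$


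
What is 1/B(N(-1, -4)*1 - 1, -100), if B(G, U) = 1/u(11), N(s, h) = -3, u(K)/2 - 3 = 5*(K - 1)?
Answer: 106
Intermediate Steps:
u(K) = -4 + 10*K (u(K) = 6 + 2*(5*(K - 1)) = 6 + 2*(5*(-1 + K)) = 6 + 2*(-5 + 5*K) = 6 + (-10 + 10*K) = -4 + 10*K)
B(G, U) = 1/106 (B(G, U) = 1/(-4 + 10*11) = 1/(-4 + 110) = 1/106)
1/B(N(-1, -4)*1 - 1, -100) = 1/(1/106) = 106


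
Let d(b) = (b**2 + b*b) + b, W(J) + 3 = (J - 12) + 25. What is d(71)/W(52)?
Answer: 10153/62 ≈ 163.76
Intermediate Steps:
W(J) = 10 + J (W(J) = -3 + ((J - 12) + 25) = -3 + ((-12 + J) + 25) = -3 + (13 + J) = 10 + J)
d(b) = b + 2*b**2 (d(b) = (b**2 + b**2) + b = 2*b**2 + b = b + 2*b**2)
d(71)/W(52) = (71*(1 + 2*71))/(10 + 52) = (71*(1 + 142))/62 = (71*143)*(1/62) = 10153*(1/62) = 10153/62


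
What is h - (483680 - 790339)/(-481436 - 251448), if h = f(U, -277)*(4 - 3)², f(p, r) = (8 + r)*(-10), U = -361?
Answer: 1971151301/732884 ≈ 2689.6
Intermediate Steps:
f(p, r) = -80 - 10*r
h = 2690 (h = (-80 - 10*(-277))*(4 - 3)² = (-80 + 2770)*1² = 2690*1 = 2690)
h - (483680 - 790339)/(-481436 - 251448) = 2690 - (483680 - 790339)/(-481436 - 251448) = 2690 - (-306659)/(-732884) = 2690 - (-306659)*(-1)/732884 = 2690 - 1*306659/732884 = 2690 - 306659/732884 = 1971151301/732884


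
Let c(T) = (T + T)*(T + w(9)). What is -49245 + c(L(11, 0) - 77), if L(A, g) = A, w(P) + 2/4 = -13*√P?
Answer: -35319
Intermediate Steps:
w(P) = -½ - 13*√P
c(T) = 2*T*(-79/2 + T) (c(T) = (T + T)*(T + (-½ - 13*√9)) = (2*T)*(T + (-½ - 13*3)) = (2*T)*(T + (-½ - 39)) = (2*T)*(T - 79/2) = (2*T)*(-79/2 + T) = 2*T*(-79/2 + T))
-49245 + c(L(11, 0) - 77) = -49245 + (11 - 77)*(-79 + 2*(11 - 77)) = -49245 - 66*(-79 + 2*(-66)) = -49245 - 66*(-79 - 132) = -49245 - 66*(-211) = -49245 + 13926 = -35319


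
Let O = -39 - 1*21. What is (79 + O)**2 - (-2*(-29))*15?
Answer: -509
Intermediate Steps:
O = -60 (O = -39 - 21 = -60)
(79 + O)**2 - (-2*(-29))*15 = (79 - 60)**2 - (-2*(-29))*15 = 19**2 - 58*15 = 361 - 1*870 = 361 - 870 = -509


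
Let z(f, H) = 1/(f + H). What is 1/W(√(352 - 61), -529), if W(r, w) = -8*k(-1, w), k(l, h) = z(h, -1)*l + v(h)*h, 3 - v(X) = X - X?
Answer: 265/3364436 ≈ 7.8765e-5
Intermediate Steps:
v(X) = 3 (v(X) = 3 - (X - X) = 3 - 1*0 = 3 + 0 = 3)
z(f, H) = 1/(H + f)
k(l, h) = 3*h + l/(-1 + h) (k(l, h) = l/(-1 + h) + 3*h = 3*h + l/(-1 + h))
W(r, w) = -8*(-1 + 3*w*(-1 + w))/(-1 + w)
1/W(√(352 - 61), -529) = 1/(8*(1 - 3*(-529)*(-1 - 529))/(-1 - 529)) = 1/(8*(1 - 3*(-529)*(-530))/(-530)) = 1/(8*(-1/530)*(1 - 841110)) = 1/(8*(-1/530)*(-841109)) = 1/(3364436/265) = 265/3364436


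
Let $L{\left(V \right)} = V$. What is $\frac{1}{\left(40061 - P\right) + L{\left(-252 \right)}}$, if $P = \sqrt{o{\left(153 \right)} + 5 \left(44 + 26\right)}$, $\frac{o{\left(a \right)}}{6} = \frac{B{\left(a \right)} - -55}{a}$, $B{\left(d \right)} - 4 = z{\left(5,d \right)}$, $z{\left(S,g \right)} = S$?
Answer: $\frac{2030259}{80822562553} + \frac{\sqrt{916878}}{80822562553} \approx 2.5132 \cdot 10^{-5}$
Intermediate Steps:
$B{\left(d \right)} = 9$ ($B{\left(d \right)} = 4 + 5 = 9$)
$o{\left(a \right)} = \frac{384}{a}$ ($o{\left(a \right)} = 6 \frac{9 - -55}{a} = 6 \frac{9 + 55}{a} = 6 \frac{64}{a} = \frac{384}{a}$)
$P = \frac{\sqrt{916878}}{51}$ ($P = \sqrt{\frac{384}{153} + 5 \left(44 + 26\right)} = \sqrt{384 \cdot \frac{1}{153} + 5 \cdot 70} = \sqrt{\frac{128}{51} + 350} = \sqrt{\frac{17978}{51}} = \frac{\sqrt{916878}}{51} \approx 18.775$)
$\frac{1}{\left(40061 - P\right) + L{\left(-252 \right)}} = \frac{1}{\left(40061 - \frac{\sqrt{916878}}{51}\right) - 252} = \frac{1}{39809 - \frac{\sqrt{916878}}{51}}$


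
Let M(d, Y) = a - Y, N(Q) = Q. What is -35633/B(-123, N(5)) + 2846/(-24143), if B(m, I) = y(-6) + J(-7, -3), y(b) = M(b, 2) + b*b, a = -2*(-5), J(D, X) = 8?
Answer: -66187347/96572 ≈ -685.37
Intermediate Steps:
a = 10
M(d, Y) = 10 - Y
y(b) = 8 + b**2 (y(b) = (10 - 1*2) + b*b = (10 - 2) + b**2 = 8 + b**2)
B(m, I) = 52 (B(m, I) = (8 + (-6)**2) + 8 = (8 + 36) + 8 = 44 + 8 = 52)
-35633/B(-123, N(5)) + 2846/(-24143) = -35633/52 + 2846/(-24143) = -35633*1/52 + 2846*(-1/24143) = -2741/4 - 2846/24143 = -66187347/96572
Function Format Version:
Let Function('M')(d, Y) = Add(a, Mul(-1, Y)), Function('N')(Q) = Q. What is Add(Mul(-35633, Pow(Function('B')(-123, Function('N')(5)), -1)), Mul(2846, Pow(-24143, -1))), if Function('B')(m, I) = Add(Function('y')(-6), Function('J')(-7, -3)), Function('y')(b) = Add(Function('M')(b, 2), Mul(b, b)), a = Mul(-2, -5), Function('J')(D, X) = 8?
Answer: Rational(-66187347, 96572) ≈ -685.37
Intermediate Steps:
a = 10
Function('M')(d, Y) = Add(10, Mul(-1, Y))
Function('y')(b) = Add(8, Pow(b, 2)) (Function('y')(b) = Add(Add(10, Mul(-1, 2)), Mul(b, b)) = Add(Add(10, -2), Pow(b, 2)) = Add(8, Pow(b, 2)))
Function('B')(m, I) = 52 (Function('B')(m, I) = Add(Add(8, Pow(-6, 2)), 8) = Add(Add(8, 36), 8) = Add(44, 8) = 52)
Add(Mul(-35633, Pow(Function('B')(-123, Function('N')(5)), -1)), Mul(2846, Pow(-24143, -1))) = Add(Mul(-35633, Pow(52, -1)), Mul(2846, Pow(-24143, -1))) = Add(Mul(-35633, Rational(1, 52)), Mul(2846, Rational(-1, 24143))) = Add(Rational(-2741, 4), Rational(-2846, 24143)) = Rational(-66187347, 96572)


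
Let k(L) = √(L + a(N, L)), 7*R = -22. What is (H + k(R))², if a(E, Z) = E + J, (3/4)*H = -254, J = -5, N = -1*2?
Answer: 7225153/63 - 2032*I*√497/21 ≈ 1.1469e+5 - 2157.2*I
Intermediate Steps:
N = -2
R = -22/7 (R = (⅐)*(-22) = -22/7 ≈ -3.1429)
H = -1016/3 (H = (4/3)*(-254) = -1016/3 ≈ -338.67)
a(E, Z) = -5 + E (a(E, Z) = E - 5 = -5 + E)
k(L) = √(-7 + L) (k(L) = √(L + (-5 - 2)) = √(L - 7) = √(-7 + L))
(H + k(R))² = (-1016/3 + √(-7 - 22/7))² = (-1016/3 + √(-71/7))² = (-1016/3 + I*√497/7)²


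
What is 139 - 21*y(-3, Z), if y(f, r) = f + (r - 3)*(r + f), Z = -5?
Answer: -1142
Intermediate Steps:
y(f, r) = f + (-3 + r)*(f + r)
139 - 21*y(-3, Z) = 139 - 21*((-5)**2 - 3*(-5) - 2*(-3) - 3*(-5)) = 139 - 21*(25 + 15 + 6 + 15) = 139 - 21*61 = 139 - 1281 = -1142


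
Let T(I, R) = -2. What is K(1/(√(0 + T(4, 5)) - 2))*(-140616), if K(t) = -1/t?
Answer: -281232 + 140616*I*√2 ≈ -2.8123e+5 + 1.9886e+5*I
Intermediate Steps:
K(1/(√(0 + T(4, 5)) - 2))*(-140616) = -1/(1/(√(0 - 2) - 2))*(-140616) = -1/(1/(√(-2) - 2))*(-140616) = -1/(1/(I*√2 - 2))*(-140616) = -1/(1/(-2 + I*√2))*(-140616) = -(-2 + I*√2)*(-140616) = (2 - I*√2)*(-140616) = -281232 + 140616*I*√2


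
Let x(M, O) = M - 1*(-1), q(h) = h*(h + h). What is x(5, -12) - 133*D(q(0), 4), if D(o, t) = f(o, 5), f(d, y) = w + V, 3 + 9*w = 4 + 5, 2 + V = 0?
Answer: 550/3 ≈ 183.33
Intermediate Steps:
V = -2 (V = -2 + 0 = -2)
q(h) = 2*h**2 (q(h) = h*(2*h) = 2*h**2)
w = 2/3 (w = -1/3 + (4 + 5)/9 = -1/3 + (1/9)*9 = -1/3 + 1 = 2/3 ≈ 0.66667)
f(d, y) = -4/3 (f(d, y) = 2/3 - 2 = -4/3)
D(o, t) = -4/3
x(M, O) = 1 + M (x(M, O) = M + 1 = 1 + M)
x(5, -12) - 133*D(q(0), 4) = (1 + 5) - 133*(-4/3) = 6 + 532/3 = 550/3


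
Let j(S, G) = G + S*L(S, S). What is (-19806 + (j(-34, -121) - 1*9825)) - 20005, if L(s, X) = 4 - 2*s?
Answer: -52205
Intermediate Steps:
j(S, G) = G + S*(4 - 2*S)
(-19806 + (j(-34, -121) - 1*9825)) - 20005 = (-19806 + ((-121 - 2*(-34)*(-2 - 34)) - 1*9825)) - 20005 = (-19806 + ((-121 - 2*(-34)*(-36)) - 9825)) - 20005 = (-19806 + ((-121 - 2448) - 9825)) - 20005 = (-19806 + (-2569 - 9825)) - 20005 = (-19806 - 12394) - 20005 = -32200 - 20005 = -52205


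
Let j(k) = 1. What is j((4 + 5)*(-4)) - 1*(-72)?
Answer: 73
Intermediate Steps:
j((4 + 5)*(-4)) - 1*(-72) = 1 - 1*(-72) = 1 + 72 = 73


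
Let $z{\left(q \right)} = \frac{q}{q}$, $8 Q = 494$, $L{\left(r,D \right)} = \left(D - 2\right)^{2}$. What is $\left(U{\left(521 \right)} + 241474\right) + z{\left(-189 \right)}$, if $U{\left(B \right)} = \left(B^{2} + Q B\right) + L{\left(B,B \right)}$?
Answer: $\frac{3257795}{4} \approx 8.1445 \cdot 10^{5}$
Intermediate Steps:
$L{\left(r,D \right)} = \left(-2 + D\right)^{2}$
$Q = \frac{247}{4}$ ($Q = \frac{1}{8} \cdot 494 = \frac{247}{4} \approx 61.75$)
$z{\left(q \right)} = 1$
$U{\left(B \right)} = B^{2} + \left(-2 + B\right)^{2} + \frac{247 B}{4}$ ($U{\left(B \right)} = \left(B^{2} + \frac{247 B}{4}\right) + \left(-2 + B\right)^{2} = B^{2} + \left(-2 + B\right)^{2} + \frac{247 B}{4}$)
$\left(U{\left(521 \right)} + 241474\right) + z{\left(-189 \right)} = \left(\left(4 + 2 \cdot 521^{2} + \frac{231}{4} \cdot 521\right) + 241474\right) + 1 = \left(\left(4 + 2 \cdot 271441 + \frac{120351}{4}\right) + 241474\right) + 1 = \left(\left(4 + 542882 + \frac{120351}{4}\right) + 241474\right) + 1 = \left(\frac{2291895}{4} + 241474\right) + 1 = \frac{3257791}{4} + 1 = \frac{3257795}{4}$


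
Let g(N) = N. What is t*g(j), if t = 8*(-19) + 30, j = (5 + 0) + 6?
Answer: -1342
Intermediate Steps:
j = 11 (j = 5 + 6 = 11)
t = -122 (t = -152 + 30 = -122)
t*g(j) = -122*11 = -1342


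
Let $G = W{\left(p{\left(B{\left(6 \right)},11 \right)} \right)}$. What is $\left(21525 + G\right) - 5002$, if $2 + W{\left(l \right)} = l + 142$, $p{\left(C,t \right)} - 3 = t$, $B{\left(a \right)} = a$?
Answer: $16677$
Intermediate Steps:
$p{\left(C,t \right)} = 3 + t$
$W{\left(l \right)} = 140 + l$ ($W{\left(l \right)} = -2 + \left(l + 142\right) = -2 + \left(142 + l\right) = 140 + l$)
$G = 154$ ($G = 140 + \left(3 + 11\right) = 140 + 14 = 154$)
$\left(21525 + G\right) - 5002 = \left(21525 + 154\right) - 5002 = 21679 - 5002 = 16677$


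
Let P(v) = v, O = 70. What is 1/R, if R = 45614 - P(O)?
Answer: 1/45544 ≈ 2.1957e-5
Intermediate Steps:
R = 45544 (R = 45614 - 1*70 = 45614 - 70 = 45544)
1/R = 1/45544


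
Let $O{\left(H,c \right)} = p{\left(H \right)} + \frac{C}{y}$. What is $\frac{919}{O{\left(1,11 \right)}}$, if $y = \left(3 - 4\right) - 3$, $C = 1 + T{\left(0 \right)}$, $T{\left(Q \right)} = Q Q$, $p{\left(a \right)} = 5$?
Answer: $\frac{3676}{19} \approx 193.47$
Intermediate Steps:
$T{\left(Q \right)} = Q^{2}$
$C = 1$ ($C = 1 + 0^{2} = 1 + 0 = 1$)
$y = -4$ ($y = -1 - 3 = -4$)
$O{\left(H,c \right)} = \frac{19}{4}$ ($O{\left(H,c \right)} = 5 + 1 \frac{1}{-4} = 5 + 1 \left(- \frac{1}{4}\right) = 5 - \frac{1}{4} = \frac{19}{4}$)
$\frac{919}{O{\left(1,11 \right)}} = \frac{919}{\frac{19}{4}} = 919 \cdot \frac{4}{19} = \frac{3676}{19}$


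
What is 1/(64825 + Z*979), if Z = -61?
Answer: 1/5106 ≈ 0.00019585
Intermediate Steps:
1/(64825 + Z*979) = 1/(64825 - 61*979) = 1/(64825 - 59719) = 1/5106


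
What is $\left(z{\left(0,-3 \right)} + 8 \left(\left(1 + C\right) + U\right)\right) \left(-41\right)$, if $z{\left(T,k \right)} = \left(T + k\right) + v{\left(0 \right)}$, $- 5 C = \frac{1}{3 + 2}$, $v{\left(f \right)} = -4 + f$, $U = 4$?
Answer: $- \frac{33497}{25} \approx -1339.9$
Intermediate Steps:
$C = - \frac{1}{25}$ ($C = - \frac{1}{5 \left(3 + 2\right)} = - \frac{1}{5 \cdot 5} = \left(- \frac{1}{5}\right) \frac{1}{5} = - \frac{1}{25} \approx -0.04$)
$z{\left(T,k \right)} = -4 + T + k$ ($z{\left(T,k \right)} = \left(T + k\right) + \left(-4 + 0\right) = \left(T + k\right) - 4 = -4 + T + k$)
$\left(z{\left(0,-3 \right)} + 8 \left(\left(1 + C\right) + U\right)\right) \left(-41\right) = \left(\left(-4 + 0 - 3\right) + 8 \left(\left(1 - \frac{1}{25}\right) + 4\right)\right) \left(-41\right) = \left(-7 + 8 \left(\frac{24}{25} + 4\right)\right) \left(-41\right) = \left(-7 + 8 \cdot \frac{124}{25}\right) \left(-41\right) = \left(-7 + \frac{992}{25}\right) \left(-41\right) = \frac{817}{25} \left(-41\right) = - \frac{33497}{25}$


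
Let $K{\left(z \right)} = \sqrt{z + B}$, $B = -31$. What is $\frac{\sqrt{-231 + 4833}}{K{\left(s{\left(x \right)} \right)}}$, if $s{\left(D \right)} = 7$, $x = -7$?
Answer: $- \frac{i \sqrt{767}}{2} \approx - 13.847 i$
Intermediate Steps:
$K{\left(z \right)} = \sqrt{-31 + z}$ ($K{\left(z \right)} = \sqrt{z - 31} = \sqrt{-31 + z}$)
$\frac{\sqrt{-231 + 4833}}{K{\left(s{\left(x \right)} \right)}} = \frac{\sqrt{-231 + 4833}}{\sqrt{-31 + 7}} = \frac{\sqrt{4602}}{\sqrt{-24}} = \frac{\sqrt{4602}}{2 i \sqrt{6}} = \sqrt{4602} \left(- \frac{i \sqrt{6}}{12}\right) = - \frac{i \sqrt{767}}{2}$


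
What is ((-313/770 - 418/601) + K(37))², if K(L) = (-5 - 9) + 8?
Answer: 10801693547649/214156072900 ≈ 50.438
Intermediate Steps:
K(L) = -6 (K(L) = -14 + 8 = -6)
((-313/770 - 418/601) + K(37))² = ((-313/770 - 418/601) - 6)² = (-509973/462770 - 6)² = (-3286593/462770)² = 10801693547649/214156072900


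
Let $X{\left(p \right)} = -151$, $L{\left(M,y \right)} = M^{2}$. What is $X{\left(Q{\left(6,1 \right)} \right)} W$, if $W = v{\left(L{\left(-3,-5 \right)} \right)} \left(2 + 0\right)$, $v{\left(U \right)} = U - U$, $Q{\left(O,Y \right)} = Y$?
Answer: $0$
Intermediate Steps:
$v{\left(U \right)} = 0$
$W = 0$ ($W = 0 \left(2 + 0\right) = 0 \cdot 2 = 0$)
$X{\left(Q{\left(6,1 \right)} \right)} W = \left(-151\right) 0 = 0$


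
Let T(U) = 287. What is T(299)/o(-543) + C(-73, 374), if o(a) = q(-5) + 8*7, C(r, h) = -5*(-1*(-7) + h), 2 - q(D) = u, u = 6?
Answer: -98773/52 ≈ -1899.5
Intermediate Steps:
q(D) = -4 (q(D) = 2 - 1*6 = 2 - 6 = -4)
C(r, h) = -35 - 5*h (C(r, h) = -5*(7 + h) = -35 - 5*h)
o(a) = 52 (o(a) = -4 + 8*7 = -4 + 56 = 52)
T(299)/o(-543) + C(-73, 374) = 287/52 + (-35 - 5*374) = 287*(1/52) + (-35 - 1870) = 287/52 - 1905 = -98773/52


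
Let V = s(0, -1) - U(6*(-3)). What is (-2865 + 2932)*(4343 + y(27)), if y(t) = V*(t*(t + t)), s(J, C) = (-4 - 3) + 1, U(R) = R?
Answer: 1463213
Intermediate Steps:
s(J, C) = -6 (s(J, C) = -7 + 1 = -6)
V = 12 (V = -6 - 6*(-3) = -6 - 1*(-18) = -6 + 18 = 12)
y(t) = 24*t**2 (y(t) = 12*(t*(t + t)) = 12*(t*(2*t)) = 12*(2*t**2) = 24*t**2)
(-2865 + 2932)*(4343 + y(27)) = (-2865 + 2932)*(4343 + 24*27**2) = 67*(4343 + 24*729) = 67*(4343 + 17496) = 67*21839 = 1463213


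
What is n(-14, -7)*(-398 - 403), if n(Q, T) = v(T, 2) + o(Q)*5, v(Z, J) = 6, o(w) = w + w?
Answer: 107334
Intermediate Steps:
o(w) = 2*w
n(Q, T) = 6 + 10*Q (n(Q, T) = 6 + (2*Q)*5 = 6 + 10*Q)
n(-14, -7)*(-398 - 403) = (6 + 10*(-14))*(-398 - 403) = (6 - 140)*(-801) = -134*(-801) = 107334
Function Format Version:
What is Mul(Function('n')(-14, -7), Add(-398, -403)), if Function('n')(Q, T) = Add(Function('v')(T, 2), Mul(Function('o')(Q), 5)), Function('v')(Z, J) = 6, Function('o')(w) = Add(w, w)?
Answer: 107334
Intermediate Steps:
Function('o')(w) = Mul(2, w)
Function('n')(Q, T) = Add(6, Mul(10, Q)) (Function('n')(Q, T) = Add(6, Mul(Mul(2, Q), 5)) = Add(6, Mul(10, Q)))
Mul(Function('n')(-14, -7), Add(-398, -403)) = Mul(Add(6, Mul(10, -14)), Add(-398, -403)) = Mul(Add(6, -140), -801) = Mul(-134, -801) = 107334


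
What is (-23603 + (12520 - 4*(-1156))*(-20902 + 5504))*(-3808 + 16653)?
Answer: -3391168823175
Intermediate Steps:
(-23603 + (12520 - 4*(-1156))*(-20902 + 5504))*(-3808 + 16653) = (-23603 + (12520 + 4624)*(-15398))*12845 = (-23603 + 17144*(-15398))*12845 = (-23603 - 263983312)*12845 = -264006915*12845 = -3391168823175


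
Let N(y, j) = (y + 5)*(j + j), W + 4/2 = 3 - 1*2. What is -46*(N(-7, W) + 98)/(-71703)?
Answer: 1564/23901 ≈ 0.065437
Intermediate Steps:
W = -1 (W = -2 + (3 - 1*2) = -2 + (3 - 2) = -2 + 1 = -1)
N(y, j) = 2*j*(5 + y) (N(y, j) = (5 + y)*(2*j) = 2*j*(5 + y))
-46*(N(-7, W) + 98)/(-71703) = -46*(2*(-1)*(5 - 7) + 98)/(-71703) = -46*(2*(-1)*(-2) + 98)*(-1/71703) = -46*(4 + 98)*(-1/71703) = -46*102*(-1/71703) = -4692*(-1/71703) = 1564/23901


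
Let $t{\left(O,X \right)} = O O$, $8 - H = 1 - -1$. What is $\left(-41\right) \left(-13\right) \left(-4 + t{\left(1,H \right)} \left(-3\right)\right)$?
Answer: $-3731$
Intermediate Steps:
$H = 6$ ($H = 8 - \left(1 - -1\right) = 8 - \left(1 + 1\right) = 8 - 2 = 6$)
$t{\left(O,X \right)} = O^{2}$
$\left(-41\right) \left(-13\right) \left(-4 + t{\left(1,H \right)} \left(-3\right)\right) = \left(-41\right) \left(-13\right) \left(-4 + 1^{2} \left(-3\right)\right) = 533 \left(-4 + 1 \left(-3\right)\right) = 533 \left(-4 - 3\right) = 533 \left(-7\right) = -3731$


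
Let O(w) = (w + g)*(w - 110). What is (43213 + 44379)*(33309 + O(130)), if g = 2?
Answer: 3148844808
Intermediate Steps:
O(w) = (-110 + w)*(2 + w) (O(w) = (w + 2)*(w - 110) = (2 + w)*(-110 + w) = (-110 + w)*(2 + w))
(43213 + 44379)*(33309 + O(130)) = (43213 + 44379)*(33309 + (-220 + 130² - 108*130)) = 87592*(33309 + (-220 + 16900 - 14040)) = 87592*(33309 + 2640) = 87592*35949 = 3148844808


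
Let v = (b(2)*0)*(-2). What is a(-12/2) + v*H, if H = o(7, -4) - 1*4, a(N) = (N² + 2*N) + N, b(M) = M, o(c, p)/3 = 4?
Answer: 18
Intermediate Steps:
o(c, p) = 12 (o(c, p) = 3*4 = 12)
v = 0 (v = (2*0)*(-2) = 0*(-2) = 0)
a(N) = N² + 3*N
H = 8 (H = 12 - 1*4 = 12 - 4 = 8)
a(-12/2) + v*H = (-12/2)*(3 - 12/2) + 0*8 = (-12*½)*(3 - 12*½) + 0 = -6*(3 - 6) + 0 = -6*(-3) + 0 = 18 + 0 = 18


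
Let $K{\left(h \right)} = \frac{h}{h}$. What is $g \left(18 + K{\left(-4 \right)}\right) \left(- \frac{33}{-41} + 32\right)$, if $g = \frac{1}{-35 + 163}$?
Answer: $\frac{25555}{5248} \approx 4.8695$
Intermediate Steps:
$g = \frac{1}{128} \approx 0.0078125$
$K{\left(h \right)} = 1$
$g \left(18 + K{\left(-4 \right)}\right) \left(- \frac{33}{-41} + 32\right) = \frac{\left(18 + 1\right) \left(- \frac{33}{-41} + 32\right)}{128} = \frac{19 \left(\left(-33\right) \left(- \frac{1}{41}\right) + 32\right)}{128} = \frac{19 \left(\frac{33}{41} + 32\right)}{128} = \frac{19 \cdot \frac{1345}{41}}{128} = \frac{1}{128} \cdot \frac{25555}{41} = \frac{25555}{5248}$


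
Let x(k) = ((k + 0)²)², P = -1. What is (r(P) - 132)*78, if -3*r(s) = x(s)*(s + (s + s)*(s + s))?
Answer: -10374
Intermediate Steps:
x(k) = k⁴ (x(k) = (k²)² = k⁴)
r(s) = -s⁴*(s + 4*s²)/3 (r(s) = -s⁴*(s + (s + s)*(s + s))/3 = -s⁴*(s + (2*s)*(2*s))/3 = -s⁴*(s + 4*s²)/3)
(r(P) - 132)*78 = ((⅓)*(-1)⁵*(-1 - 4*(-1)) - 132)*78 = ((⅓)*(-1)*(-1 + 4) - 132)*78 = ((⅓)*(-1)*3 - 132)*78 = (-1 - 132)*78 = -133*78 = -10374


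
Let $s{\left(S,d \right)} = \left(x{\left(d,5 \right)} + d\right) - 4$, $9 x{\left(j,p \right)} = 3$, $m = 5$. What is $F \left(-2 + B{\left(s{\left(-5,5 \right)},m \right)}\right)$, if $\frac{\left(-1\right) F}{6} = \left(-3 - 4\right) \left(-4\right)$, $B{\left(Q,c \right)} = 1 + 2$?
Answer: $-168$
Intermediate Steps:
$x{\left(j,p \right)} = \frac{1}{3}$ ($x{\left(j,p \right)} = \frac{1}{9} \cdot 3 = \frac{1}{3}$)
$s{\left(S,d \right)} = - \frac{11}{3} + d$ ($s{\left(S,d \right)} = \left(\frac{1}{3} + d\right) - 4 = - \frac{11}{3} + d$)
$B{\left(Q,c \right)} = 3$
$F = -168$ ($F = - 6 \left(-3 - 4\right) \left(-4\right) = - 6 \left(\left(-7\right) \left(-4\right)\right) = \left(-6\right) 28 = -168$)
$F \left(-2 + B{\left(s{\left(-5,5 \right)},m \right)}\right) = - 168 \left(-2 + 3\right) = \left(-168\right) 1 = -168$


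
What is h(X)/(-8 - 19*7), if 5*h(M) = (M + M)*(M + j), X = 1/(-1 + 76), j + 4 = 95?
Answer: -13652/3965625 ≈ -0.0034426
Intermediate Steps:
j = 91 (j = -4 + 95 = 91)
X = 1/75 ≈ 0.013333
h(M) = 2*M*(91 + M)/5 (h(M) = ((M + M)*(M + 91))/5 = ((2*M)*(91 + M))/5 = (2*M*(91 + M))/5 = 2*M*(91 + M)/5)
h(X)/(-8 - 19*7) = ((⅖)*(1/75)*(91 + 1/75))/(-8 - 19*7) = ((⅖)*(1/75)*(6826/75))/(-8 - 133) = (13652/28125)/(-141) = (13652/28125)*(-1/141) = -13652/3965625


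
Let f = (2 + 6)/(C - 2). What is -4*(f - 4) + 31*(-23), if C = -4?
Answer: -2075/3 ≈ -691.67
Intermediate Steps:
f = -4/3 (f = (2 + 6)/(-4 - 2) = 8/(-6) = 8*(-⅙) = -4/3 ≈ -1.3333)
-4*(f - 4) + 31*(-23) = -4*(-4/3 - 4) + 31*(-23) = -4*(-16/3) - 713 = 64/3 - 713 = -2075/3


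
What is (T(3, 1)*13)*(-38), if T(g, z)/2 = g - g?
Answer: 0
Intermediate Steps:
T(g, z) = 0 (T(g, z) = 2*(g - g) = 2*0 = 0)
(T(3, 1)*13)*(-38) = (0*13)*(-38) = 0*(-38) = 0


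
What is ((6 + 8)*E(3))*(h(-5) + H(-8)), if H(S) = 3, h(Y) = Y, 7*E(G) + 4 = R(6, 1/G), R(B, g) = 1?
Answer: 12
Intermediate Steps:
E(G) = -3/7 (E(G) = -4/7 + (1/7)*1 = -4/7 + 1/7 = -3/7)
((6 + 8)*E(3))*(h(-5) + H(-8)) = ((6 + 8)*(-3/7))*(-5 + 3) = (14*(-3/7))*(-2) = -6*(-2) = 12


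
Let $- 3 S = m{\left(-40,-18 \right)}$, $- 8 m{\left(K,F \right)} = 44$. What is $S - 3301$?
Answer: $- \frac{19795}{6} \approx -3299.2$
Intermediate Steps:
$m{\left(K,F \right)} = - \frac{11}{2}$ ($m{\left(K,F \right)} = \left(- \frac{1}{8}\right) 44 = - \frac{11}{2}$)
$S = \frac{11}{6}$ ($S = \left(- \frac{1}{3}\right) \left(- \frac{11}{2}\right) = \frac{11}{6} \approx 1.8333$)
$S - 3301 = \frac{11}{6} - 3301 = - \frac{19795}{6}$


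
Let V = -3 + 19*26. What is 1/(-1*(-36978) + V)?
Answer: 1/37469 ≈ 2.6689e-5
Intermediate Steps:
V = 491 (V = -3 + 494 = 491)
1/(-1*(-36978) + V) = 1/(-1*(-36978) + 491) = 1/(36978 + 491) = 1/37469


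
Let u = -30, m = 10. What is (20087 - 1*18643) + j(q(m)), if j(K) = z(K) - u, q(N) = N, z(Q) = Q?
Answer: 1484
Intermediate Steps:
j(K) = 30 + K (j(K) = K - 1*(-30) = K + 30 = 30 + K)
(20087 - 1*18643) + j(q(m)) = (20087 - 1*18643) + (30 + 10) = (20087 - 18643) + 40 = 1444 + 40 = 1484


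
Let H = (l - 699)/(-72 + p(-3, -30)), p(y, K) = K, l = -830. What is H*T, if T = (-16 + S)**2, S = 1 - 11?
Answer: 516802/51 ≈ 10133.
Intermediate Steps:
H = 1529/102 (H = (-830 - 699)/(-72 - 30) = -1529/(-102) = -1529*(-1/102) = 1529/102 ≈ 14.990)
S = -10
T = 676 (T = (-16 - 10)**2 = (-26)**2 = 676)
H*T = (1529/102)*676 = 516802/51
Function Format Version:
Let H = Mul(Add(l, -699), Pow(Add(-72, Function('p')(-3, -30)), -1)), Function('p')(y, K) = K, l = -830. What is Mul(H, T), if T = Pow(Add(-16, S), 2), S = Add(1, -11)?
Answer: Rational(516802, 51) ≈ 10133.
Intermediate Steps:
H = Rational(1529, 102) (H = Mul(Add(-830, -699), Pow(Add(-72, -30), -1)) = Mul(-1529, Pow(-102, -1)) = Mul(-1529, Rational(-1, 102)) = Rational(1529, 102) ≈ 14.990)
S = -10
T = 676 (T = Pow(Add(-16, -10), 2) = Pow(-26, 2) = 676)
Mul(H, T) = Mul(Rational(1529, 102), 676) = Rational(516802, 51)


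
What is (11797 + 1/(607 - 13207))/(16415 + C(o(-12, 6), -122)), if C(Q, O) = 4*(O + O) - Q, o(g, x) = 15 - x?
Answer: 148642199/194418000 ≈ 0.76455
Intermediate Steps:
C(Q, O) = -Q + 8*O (C(Q, O) = 4*(2*O) - Q = 8*O - Q = -Q + 8*O)
(11797 + 1/(607 - 13207))/(16415 + C(o(-12, 6), -122)) = (11797 + 1/(607 - 13207))/(16415 + (-(15 - 1*6) + 8*(-122))) = (11797 + 1/(-12600))/(16415 + (-(15 - 6) - 976)) = (11797 - 1/12600)/(16415 + (-1*9 - 976)) = 148642199/(12600*(16415 + (-9 - 976))) = 148642199/(12600*(16415 - 985)) = (148642199/12600)/15430 = (148642199/12600)*(1/15430) = 148642199/194418000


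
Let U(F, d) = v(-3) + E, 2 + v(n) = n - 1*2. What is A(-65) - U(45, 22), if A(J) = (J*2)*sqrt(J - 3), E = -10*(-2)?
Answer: -13 - 260*I*sqrt(17) ≈ -13.0 - 1072.0*I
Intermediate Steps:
E = 20
v(n) = -4 + n (v(n) = -2 + (n - 1*2) = -2 + (n - 2) = -2 + (-2 + n) = -4 + n)
U(F, d) = 13 (U(F, d) = (-4 - 3) + 20 = -7 + 20 = 13)
A(J) = 2*J*sqrt(-3 + J) (A(J) = (2*J)*sqrt(-3 + J) = 2*J*sqrt(-3 + J))
A(-65) - U(45, 22) = 2*(-65)*sqrt(-3 - 65) - 1*13 = 2*(-65)*sqrt(-68) - 13 = 2*(-65)*(2*I*sqrt(17)) - 13 = -260*I*sqrt(17) - 13 = -13 - 260*I*sqrt(17)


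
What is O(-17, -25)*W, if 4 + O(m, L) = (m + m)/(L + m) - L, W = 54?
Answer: 8244/7 ≈ 1177.7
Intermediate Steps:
O(m, L) = -4 - L + 2*m/(L + m) (O(m, L) = -4 + ((m + m)/(L + m) - L) = -4 + ((2*m)/(L + m) - L) = -4 + (2*m/(L + m) - L) = -4 + (-L + 2*m/(L + m)) = -4 - L + 2*m/(L + m))
O(-17, -25)*W = ((-1*(-25)² - 4*(-25) - 2*(-17) - 1*(-25)*(-17))/(-25 - 17))*54 = ((-1*625 + 100 + 34 - 425)/(-42))*54 = -(-625 + 100 + 34 - 425)/42*54 = -1/42*(-916)*54 = (458/21)*54 = 8244/7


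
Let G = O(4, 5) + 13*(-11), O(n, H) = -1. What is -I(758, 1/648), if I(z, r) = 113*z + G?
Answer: -85510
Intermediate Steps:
G = -144 (G = -1 + 13*(-11) = -1 - 143 = -144)
I(z, r) = -144 + 113*z (I(z, r) = 113*z - 144 = -144 + 113*z)
-I(758, 1/648) = -(-144 + 113*758) = -(-144 + 85654) = -1*85510 = -85510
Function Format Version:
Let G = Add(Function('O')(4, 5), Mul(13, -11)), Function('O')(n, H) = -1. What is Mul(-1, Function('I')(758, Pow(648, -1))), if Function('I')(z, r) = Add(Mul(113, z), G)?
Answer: -85510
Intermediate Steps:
G = -144 (G = Add(-1, Mul(13, -11)) = Add(-1, -143) = -144)
Function('I')(z, r) = Add(-144, Mul(113, z)) (Function('I')(z, r) = Add(Mul(113, z), -144) = Add(-144, Mul(113, z)))
Mul(-1, Function('I')(758, Pow(648, -1))) = Mul(-1, Add(-144, Mul(113, 758))) = Mul(-1, Add(-144, 85654)) = Mul(-1, 85510) = -85510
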